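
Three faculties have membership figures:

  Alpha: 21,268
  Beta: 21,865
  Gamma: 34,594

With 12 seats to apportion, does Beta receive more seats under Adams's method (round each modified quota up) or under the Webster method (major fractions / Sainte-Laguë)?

Adams: Alpha 3, Beta 4, Gamma 5.
Webster: Alpha 3, Beta 3, Gamma 6.
Beta gets 4 under Adams and 3 under Webster.

Adams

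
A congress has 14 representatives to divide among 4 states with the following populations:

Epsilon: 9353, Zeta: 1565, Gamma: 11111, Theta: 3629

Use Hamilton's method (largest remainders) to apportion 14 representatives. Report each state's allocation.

Epsilon 5, Zeta 1, Gamma 6, Theta 2

Standard divisor: 25658 ÷ 14 ≈ 1832.714.
Standard quotas: Epsilon 5.1034, Zeta 0.8539, Gamma 6.0626, Theta 1.9801.
Lower quotas: Epsilon 5, Zeta 0, Gamma 6, Theta 1 (sum 12, leaving 2 seats).
Remainders in descending order: Theta 0.9801, Zeta 0.8539, Epsilon 0.1034, Gamma 0.0626.
The surplus seats go to Theta, Zeta.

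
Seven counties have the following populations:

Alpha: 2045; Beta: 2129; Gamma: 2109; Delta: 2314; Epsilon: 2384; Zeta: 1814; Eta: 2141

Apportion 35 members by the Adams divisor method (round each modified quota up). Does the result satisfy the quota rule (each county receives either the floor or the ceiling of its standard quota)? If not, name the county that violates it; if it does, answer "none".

Standard quotas: Alpha 4.792, Beta 4.989, Gamma 4.942, Delta 5.422, Epsilon 5.587, Zeta 4.251, Eta 5.017.
Adams allocation: Alpha 5, Beta 5, Gamma 5, Delta 5, Epsilon 6, Zeta 4, Eta 5.
Every allocation lies between the lower and upper quota.

none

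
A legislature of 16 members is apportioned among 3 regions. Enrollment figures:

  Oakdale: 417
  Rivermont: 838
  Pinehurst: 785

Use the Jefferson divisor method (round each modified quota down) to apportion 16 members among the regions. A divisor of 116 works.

Oakdale 3, Rivermont 7, Pinehurst 6

With modified divisor 116: modified quotas Oakdale 3.595, Rivermont 7.224, Pinehurst 6.767.
Rounding down: Oakdale 3, Rivermont 7, Pinehurst 6 (total 16).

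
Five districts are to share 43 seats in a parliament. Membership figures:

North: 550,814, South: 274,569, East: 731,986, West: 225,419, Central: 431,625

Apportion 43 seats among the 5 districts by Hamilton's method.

North 11, South 5, East 14, West 4, Central 9

Total 2214413; standard divisor 2214413/43 ≈ 51497.977.
Standard quotas: North 10.6958, South 5.3316, East 14.2139, West 4.3772, Central 8.3814.
Lower quotas: North 10, South 5, East 14, West 4, Central 8 (sum 41, leaving 2 seats).
Remainders in descending order: North 0.6958, Central 0.3814, West 0.3772, South 0.3316, East 0.2139.
Largest remainders: North, Central receive the extra seats.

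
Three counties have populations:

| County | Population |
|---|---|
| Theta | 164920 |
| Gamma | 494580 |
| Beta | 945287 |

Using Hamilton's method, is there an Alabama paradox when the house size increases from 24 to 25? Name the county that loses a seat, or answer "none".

At 24 seats: Theta 3, Gamma 7, Beta 14.
At 25 seats: Theta 2, Gamma 8, Beta 15.
Theta drops from 3 to 2.

Theta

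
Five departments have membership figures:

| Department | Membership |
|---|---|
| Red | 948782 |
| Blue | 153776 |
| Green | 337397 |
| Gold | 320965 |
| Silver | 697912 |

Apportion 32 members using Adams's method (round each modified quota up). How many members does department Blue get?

2

Standard divisor 2458832/32 ≈ 76838.5; standard quotas: Red 12.348, Blue 2.001, Green 4.391, Gold 4.177, Silver 9.083.
Rounding up gives 13, 3, 5, 5, 10 = 36 seats, so the divisor must be adjusted.
With modified divisor 82300: modified quotas Red 11.528, Blue 1.868, Green 4.100, Gold 3.900, Silver 8.480.
Rounding up: Red 12, Blue 2, Green 5, Gold 4, Silver 9 (total 32).
Blue receives 2.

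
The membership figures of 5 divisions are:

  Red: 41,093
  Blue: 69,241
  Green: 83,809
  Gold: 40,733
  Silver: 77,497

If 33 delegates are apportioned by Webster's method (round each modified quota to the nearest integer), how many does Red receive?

Standard divisor 312373/33 ≈ 9465.848; standard quotas: Red 4.341, Blue 7.315, Green 8.854, Gold 4.303, Silver 8.187.
Rounding to the nearest integer gives 4, 7, 9, 4, 8 = 32 seats, so the divisor must be adjusted.
With modified divisor 9200: modified quotas Red 4.467, Blue 7.526, Green 9.110, Gold 4.428, Silver 8.424.
Rounding to the nearest integer: Red 4, Blue 8, Green 9, Gold 4, Silver 8 (total 33).
Red receives 4.

4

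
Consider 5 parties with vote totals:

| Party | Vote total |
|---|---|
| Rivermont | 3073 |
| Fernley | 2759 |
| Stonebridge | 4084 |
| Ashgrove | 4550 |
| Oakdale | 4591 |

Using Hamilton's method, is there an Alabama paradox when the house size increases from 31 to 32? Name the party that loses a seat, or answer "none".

At 31 seats: Rivermont 5, Fernley 5, Stonebridge 7, Ashgrove 7, Oakdale 7.
At 32 seats: Rivermont 5, Fernley 4, Stonebridge 7, Ashgrove 8, Oakdale 8.
Fernley drops from 5 to 4.

Fernley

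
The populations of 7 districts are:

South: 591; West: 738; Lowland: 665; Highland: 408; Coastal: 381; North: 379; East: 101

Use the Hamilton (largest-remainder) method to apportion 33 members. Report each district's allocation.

South 6, West 7, Lowland 7, Highland 4, Coastal 4, North 4, East 1

The standard divisor is 3263/33 ≈ 98.879.
Standard quotas: South 5.977, West 7.464, Lowland 6.725, Highland 4.126, Coastal 3.853, North 3.833, East 1.021.
Lower quotas: South 5, West 7, Lowland 6, Highland 4, Coastal 3, North 3, East 1 (sum 29, leaving 4 seats).
Remainders in descending order: South 0.977, Coastal 0.853, North 0.833, Lowland 0.725, West 0.464, Highland 0.126, East 0.021.
The surplus seats go to South, Coastal, North, Lowland.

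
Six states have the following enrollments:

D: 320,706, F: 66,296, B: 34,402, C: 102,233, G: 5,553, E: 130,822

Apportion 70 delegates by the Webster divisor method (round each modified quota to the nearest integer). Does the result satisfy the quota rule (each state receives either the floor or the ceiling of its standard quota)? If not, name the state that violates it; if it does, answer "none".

D

Standard quotas: D 34.014, F 7.031, B 3.649, C 10.843, G 0.589, E 13.875.
Webster allocation: D 33, F 7, B 4, C 11, G 1, E 14.
D has quota 34.014 (lower 34, upper 35) but receives 33 — outside the quota interval.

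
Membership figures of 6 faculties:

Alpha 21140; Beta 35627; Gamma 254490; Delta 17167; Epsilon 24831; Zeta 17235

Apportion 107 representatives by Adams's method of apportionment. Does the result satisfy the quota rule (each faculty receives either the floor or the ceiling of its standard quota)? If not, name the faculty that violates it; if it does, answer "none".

Gamma

Standard quotas: Alpha 6.105, Beta 10.289, Gamma 73.498, Delta 4.958, Epsilon 7.171, Zeta 4.978.
Adams allocation: Alpha 6, Beta 11, Gamma 72, Delta 5, Epsilon 8, Zeta 5.
Gamma has quota 73.498 (lower 73, upper 74) but receives 72 — outside the quota interval.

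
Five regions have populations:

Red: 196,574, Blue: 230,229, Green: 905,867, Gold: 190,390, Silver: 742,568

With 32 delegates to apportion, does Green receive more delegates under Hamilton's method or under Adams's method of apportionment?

Hamilton

Hamilton: Red 3, Blue 3, Green 13, Gold 3, Silver 10.
Adams: Red 3, Blue 4, Green 12, Gold 3, Silver 10.
Green gets 13 under Hamilton and 12 under Adams.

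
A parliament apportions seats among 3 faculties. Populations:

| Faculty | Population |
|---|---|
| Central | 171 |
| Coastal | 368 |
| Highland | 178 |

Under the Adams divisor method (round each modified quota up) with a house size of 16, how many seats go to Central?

4

Standard divisor 717/16 ≈ 44.812; standard quotas: Central 3.816, Coastal 8.212, Highland 3.972.
Rounding up gives 4, 9, 4 = 17 seats, so the divisor must be adjusted.
With modified divisor 50: modified quotas Central 3.420, Coastal 7.360, Highland 3.560.
Rounding up: Central 4, Coastal 8, Highland 4 (total 16).
Central receives 4.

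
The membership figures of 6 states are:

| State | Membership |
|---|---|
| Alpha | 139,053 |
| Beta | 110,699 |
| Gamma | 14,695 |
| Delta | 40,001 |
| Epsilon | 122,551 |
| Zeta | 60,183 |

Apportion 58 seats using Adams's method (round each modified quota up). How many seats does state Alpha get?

16

Standard divisor 487182/58 ≈ 8399.69; standard quotas: Alpha 16.555, Beta 13.179, Gamma 1.749, Delta 4.762, Epsilon 14.590, Zeta 7.165.
Rounding up gives 17, 14, 2, 5, 15, 8 = 61 seats, so the divisor must be adjusted.
With modified divisor 8720: modified quotas Alpha 15.946, Beta 12.695, Gamma 1.685, Delta 4.587, Epsilon 14.054, Zeta 6.902.
Rounding up: Alpha 16, Beta 13, Gamma 2, Delta 5, Epsilon 15, Zeta 7 (total 58).
Alpha receives 16.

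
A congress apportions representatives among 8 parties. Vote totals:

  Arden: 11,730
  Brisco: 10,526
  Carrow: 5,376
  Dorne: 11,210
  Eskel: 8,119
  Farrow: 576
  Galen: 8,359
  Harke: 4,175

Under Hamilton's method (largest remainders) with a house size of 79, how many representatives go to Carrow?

7

Total 60071; standard divisor 60071/79 ≈ 760.392.
Standard quotas: Arden 15.4262, Brisco 13.8429, Carrow 7.0700, Dorne 14.7424, Eskel 10.6774, Farrow 0.7575, Galen 10.9930, Harke 5.4906.
Lower quotas: Arden 15, Brisco 13, Carrow 7, Dorne 14, Eskel 10, Farrow 0, Galen 10, Harke 5 (sum 74, leaving 5 seats).
Remainders in descending order: Galen 0.9930, Brisco 0.8429, Farrow 0.7575, Dorne 0.7424, Eskel 0.6774, Harke 0.4906, Arden 0.4262, Carrow 0.0700.
Largest remainders: Galen, Brisco, Farrow, Dorne, Eskel receive the extra seats.
Carrow receives 7.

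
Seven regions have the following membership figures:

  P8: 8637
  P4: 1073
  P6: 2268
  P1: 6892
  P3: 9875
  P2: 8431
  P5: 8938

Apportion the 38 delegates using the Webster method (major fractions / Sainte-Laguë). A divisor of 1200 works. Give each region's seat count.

With modified divisor 1200: modified quotas P8 7.197, P4 0.894, P6 1.890, P1 5.743, P3 8.229, P2 7.026, P5 7.448.
Rounding to the nearest integer: P8 7, P4 1, P6 2, P1 6, P3 8, P2 7, P5 7 (total 38).

P8 7; P4 1; P6 2; P1 6; P3 8; P2 7; P5 7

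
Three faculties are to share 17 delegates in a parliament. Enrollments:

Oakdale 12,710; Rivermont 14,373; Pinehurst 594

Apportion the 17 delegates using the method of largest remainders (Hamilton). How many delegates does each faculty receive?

Standard divisor: 27677 ÷ 17 ≈ 1628.059.
Standard quotas: Oakdale 7.8068, Rivermont 8.8283, Pinehurst 0.3649.
Lower quotas: Oakdale 7, Rivermont 8, Pinehurst 0 (sum 15, leaving 2 seats).
Remainders in descending order: Rivermont 0.8283, Oakdale 0.8068, Pinehurst 0.3649.
The surplus seats go to Rivermont, Oakdale.

Oakdale: 8, Rivermont: 9, Pinehurst: 0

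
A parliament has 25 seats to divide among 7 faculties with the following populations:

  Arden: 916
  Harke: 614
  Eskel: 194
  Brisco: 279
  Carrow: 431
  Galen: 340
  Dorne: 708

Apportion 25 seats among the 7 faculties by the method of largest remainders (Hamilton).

Total 3482; standard divisor 3482/25 ≈ 139.28.
Standard quotas: Arden 6.577, Harke 4.408, Eskel 1.393, Brisco 2.003, Carrow 3.094, Galen 2.441, Dorne 5.083.
Lower quotas: Arden 6, Harke 4, Eskel 1, Brisco 2, Carrow 3, Galen 2, Dorne 5 (sum 23, leaving 2 seats).
Remainders in descending order: Arden 0.577, Galen 0.441, Harke 0.408, Eskel 0.393, Carrow 0.094, Dorne 0.083, Brisco 0.003.
The surplus seats go to Arden, Galen.

Arden=7; Harke=4; Eskel=1; Brisco=2; Carrow=3; Galen=3; Dorne=5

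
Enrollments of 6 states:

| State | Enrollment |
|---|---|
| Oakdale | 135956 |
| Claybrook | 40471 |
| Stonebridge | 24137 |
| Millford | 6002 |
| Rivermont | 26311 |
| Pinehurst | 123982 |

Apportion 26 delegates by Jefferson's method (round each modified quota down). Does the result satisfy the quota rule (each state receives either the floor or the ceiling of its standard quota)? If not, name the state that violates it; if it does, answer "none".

none

Standard quotas: Oakdale 9.905, Claybrook 2.949, Stonebridge 1.759, Millford 0.437, Rivermont 1.917, Pinehurst 9.033.
Jefferson allocation: Oakdale 10, Claybrook 3, Stonebridge 1, Millford 0, Rivermont 2, Pinehurst 10.
Every allocation lies between the lower and upper quota.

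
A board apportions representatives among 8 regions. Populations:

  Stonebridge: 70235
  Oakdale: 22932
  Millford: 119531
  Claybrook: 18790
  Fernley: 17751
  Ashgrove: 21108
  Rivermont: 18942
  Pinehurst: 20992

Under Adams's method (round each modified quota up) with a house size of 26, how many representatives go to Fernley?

2

Standard divisor 310281/26 ≈ 11933.885; standard quotas: Stonebridge 5.885, Oakdale 1.922, Millford 10.016, Claybrook 1.575, Fernley 1.487, Ashgrove 1.769, Rivermont 1.587, Pinehurst 1.759.
Rounding up gives 6, 2, 11, 2, 2, 2, 2, 2 = 29 seats, so the divisor must be adjusted.
With modified divisor 14500: modified quotas Stonebridge 4.844, Oakdale 1.582, Millford 8.244, Claybrook 1.296, Fernley 1.224, Ashgrove 1.456, Rivermont 1.306, Pinehurst 1.448.
Rounding up: Stonebridge 5, Oakdale 2, Millford 9, Claybrook 2, Fernley 2, Ashgrove 2, Rivermont 2, Pinehurst 2 (total 26).
Fernley receives 2.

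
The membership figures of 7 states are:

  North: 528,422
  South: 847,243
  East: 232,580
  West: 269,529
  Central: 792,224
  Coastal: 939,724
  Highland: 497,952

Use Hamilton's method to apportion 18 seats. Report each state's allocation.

The standard divisor is 4107674/18 ≈ 228204.111.
Standard quotas: North 2.3156, South 3.7127, East 1.0192, West 1.1811, Central 3.4716, Coastal 4.1179, Highland 2.1820.
Lower quotas: North 2, South 3, East 1, West 1, Central 3, Coastal 4, Highland 2 (sum 16, leaving 2 seats).
Remainders in descending order: South 0.7127, Central 0.4716, North 0.3156, Highland 0.1820, West 0.1811, Coastal 0.1179, East 0.0192.
The surplus seats go to South, Central.

North: 2, South: 4, East: 1, West: 1, Central: 4, Coastal: 4, Highland: 2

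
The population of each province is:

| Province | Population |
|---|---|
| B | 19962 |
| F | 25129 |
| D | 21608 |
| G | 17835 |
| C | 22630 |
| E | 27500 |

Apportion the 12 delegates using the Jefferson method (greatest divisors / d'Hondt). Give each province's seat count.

B 2, F 2, D 2, G 1, C 2, E 3

Standard divisor 134664/12 ≈ 11222; standard quotas: B 1.779, F 2.239, D 1.926, G 1.589, C 2.017, E 2.451.
Rounding down gives 1, 2, 1, 1, 2, 2 = 9 seats, so the divisor must be adjusted.
With modified divisor 9040: modified quotas B 2.208, F 2.780, D 2.390, G 1.973, C 2.503, E 3.042.
Rounding down: B 2, F 2, D 2, G 1, C 2, E 3 (total 12).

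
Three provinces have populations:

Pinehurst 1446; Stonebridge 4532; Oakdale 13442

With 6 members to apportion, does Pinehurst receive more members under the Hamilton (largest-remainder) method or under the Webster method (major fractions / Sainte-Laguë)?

Hamilton

Hamilton: Pinehurst 1, Stonebridge 1, Oakdale 4.
Webster: Pinehurst 0, Stonebridge 2, Oakdale 4.
Pinehurst gets 1 under Hamilton and 0 under Webster.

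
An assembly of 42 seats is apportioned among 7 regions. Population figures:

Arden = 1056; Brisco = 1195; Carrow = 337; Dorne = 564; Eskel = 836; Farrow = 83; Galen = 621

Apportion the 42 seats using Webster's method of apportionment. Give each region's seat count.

Arden: 9; Brisco: 11; Carrow: 3; Dorne: 5; Eskel: 7; Farrow: 1; Galen: 6

Standard divisor 4692/42 ≈ 111.714; standard quotas: Arden 9.453, Brisco 10.697, Carrow 3.017, Dorne 5.049, Eskel 7.483, Farrow 0.743, Galen 5.559.
Rounding to the nearest integer gives Arden 9, Brisco 11, Carrow 3, Dorne 5, Eskel 7, Farrow 1, Galen 6 — total 42, matching the house size, so no adjustment is needed.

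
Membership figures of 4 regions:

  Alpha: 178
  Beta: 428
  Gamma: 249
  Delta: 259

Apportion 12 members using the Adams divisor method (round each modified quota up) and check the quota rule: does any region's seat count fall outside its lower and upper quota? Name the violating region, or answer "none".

Standard quotas: Alpha 1.917, Beta 4.610, Gamma 2.682, Delta 2.790.
Adams allocation: Alpha 2, Beta 4, Gamma 3, Delta 3.
Every allocation lies between the lower and upper quota.

none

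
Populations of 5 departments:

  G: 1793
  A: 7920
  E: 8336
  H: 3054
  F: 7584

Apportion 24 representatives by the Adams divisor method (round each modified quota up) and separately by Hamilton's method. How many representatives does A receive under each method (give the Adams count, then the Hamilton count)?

Adams: G 2, A 6, E 7, H 3, F 6.
Hamilton: G 1, A 7, E 7, H 3, F 6.
A gets 6 under Adams and 7 under Hamilton.

6 and 7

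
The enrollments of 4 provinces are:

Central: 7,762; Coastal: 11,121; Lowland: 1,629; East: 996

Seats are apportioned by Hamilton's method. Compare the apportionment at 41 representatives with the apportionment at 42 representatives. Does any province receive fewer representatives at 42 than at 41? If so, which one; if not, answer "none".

At 41 seats: Central 15, Coastal 21, Lowland 3, East 2.
At 42 seats: Central 15, Coastal 22, Lowland 3, East 2.
No province's allocation decreased.

none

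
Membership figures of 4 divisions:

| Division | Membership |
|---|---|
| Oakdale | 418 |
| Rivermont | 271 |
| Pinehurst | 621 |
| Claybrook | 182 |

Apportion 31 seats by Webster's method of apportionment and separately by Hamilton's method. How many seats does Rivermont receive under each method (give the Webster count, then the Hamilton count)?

Webster: Oakdale 8, Rivermont 6, Pinehurst 13, Claybrook 4.
Hamilton: Oakdale 9, Rivermont 5, Pinehurst 13, Claybrook 4.
Rivermont gets 6 under Webster and 5 under Hamilton.

6 and 5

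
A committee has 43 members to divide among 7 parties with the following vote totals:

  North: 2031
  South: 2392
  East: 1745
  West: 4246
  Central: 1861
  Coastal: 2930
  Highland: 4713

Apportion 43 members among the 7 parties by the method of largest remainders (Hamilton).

North=5, South=5, East=4, West=9, Central=4, Coastal=6, Highland=10

The standard divisor is 19918/43 ≈ 463.209.
Standard quotas: North 4.385, South 5.164, East 3.767, West 9.166, Central 4.018, Coastal 6.325, Highland 10.175.
Lower quotas: North 4, South 5, East 3, West 9, Central 4, Coastal 6, Highland 10 (sum 41, leaving 2 seats).
Remainders in descending order: East 0.767, North 0.385, Coastal 0.325, Highland 0.175, West 0.166, South 0.164, Central 0.018.
Largest remainders: East, North receive the extra seats.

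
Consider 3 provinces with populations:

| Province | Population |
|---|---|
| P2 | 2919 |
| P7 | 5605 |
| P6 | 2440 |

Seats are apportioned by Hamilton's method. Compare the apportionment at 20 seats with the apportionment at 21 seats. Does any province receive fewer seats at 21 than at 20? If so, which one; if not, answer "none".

At 20 seats: P2 5, P7 10, P6 5.
At 21 seats: P2 5, P7 11, P6 5.
No province's allocation decreased.

none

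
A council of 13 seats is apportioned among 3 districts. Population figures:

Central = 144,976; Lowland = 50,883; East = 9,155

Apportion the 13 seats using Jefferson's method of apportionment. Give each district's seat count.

Central: 10, Lowland: 3, East: 0

Standard divisor 205014/13 ≈ 15770.308; standard quotas: Central 9.193, Lowland 3.227, East 0.581.
Rounding down gives 9, 3, 0 = 12 seats, so the divisor must be adjusted.
With modified divisor 13800: modified quotas Central 10.506, Lowland 3.687, East 0.663.
Rounding down: Central 10, Lowland 3, East 0 (total 13).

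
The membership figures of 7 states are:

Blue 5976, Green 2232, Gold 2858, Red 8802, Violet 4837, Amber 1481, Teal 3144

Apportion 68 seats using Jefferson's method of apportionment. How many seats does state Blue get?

14

Standard divisor 29330/68 ≈ 431.324; standard quotas: Blue 13.855, Green 5.175, Gold 6.626, Red 20.407, Violet 11.214, Amber 3.434, Teal 7.289.
Rounding down gives 13, 5, 6, 20, 11, 3, 7 = 65 seats, so the divisor must be adjusted.
With modified divisor 406: modified quotas Blue 14.719, Green 5.498, Gold 7.039, Red 21.680, Violet 11.914, Amber 3.648, Teal 7.744.
Rounding down: Blue 14, Green 5, Gold 7, Red 21, Violet 11, Amber 3, Teal 7 (total 68).
Blue receives 14.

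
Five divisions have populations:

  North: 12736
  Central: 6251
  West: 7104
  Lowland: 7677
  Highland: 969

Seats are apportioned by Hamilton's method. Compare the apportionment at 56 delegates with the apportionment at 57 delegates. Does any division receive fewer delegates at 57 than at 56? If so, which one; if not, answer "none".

At 56 seats: North 21, Central 10, West 11, Lowland 12, Highland 2.
At 57 seats: North 21, Central 10, West 12, Lowland 13, Highland 1.
Highland drops from 2 to 1.

Highland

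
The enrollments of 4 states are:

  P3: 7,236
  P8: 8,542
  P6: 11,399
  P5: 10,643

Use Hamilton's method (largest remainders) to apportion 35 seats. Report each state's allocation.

The standard divisor is 37820/35 ≈ 1080.571.
Standard quotas: P3 6.6965, P8 7.9051, P6 10.5490, P5 9.8494.
Lower quotas: P3 6, P8 7, P6 10, P5 9 (sum 32, leaving 3 seats).
Remainders in descending order: P8 0.9051, P5 0.8494, P3 0.6965, P6 0.5490.
The surplus seats go to P8, P5, P3.

P3 7; P8 8; P6 10; P5 10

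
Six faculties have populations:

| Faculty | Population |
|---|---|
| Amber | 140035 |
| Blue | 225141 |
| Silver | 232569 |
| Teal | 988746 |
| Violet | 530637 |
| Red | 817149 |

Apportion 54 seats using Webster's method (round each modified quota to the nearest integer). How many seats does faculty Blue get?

4

Standard divisor 2934277/54 ≈ 54338.463; standard quotas: Amber 2.577, Blue 4.143, Silver 4.280, Teal 18.196, Violet 9.765, Red 15.038.
Rounding to the nearest integer gives Amber 3, Blue 4, Silver 4, Teal 18, Violet 10, Red 15 — total 54, matching the house size, so no adjustment is needed.
Blue receives 4.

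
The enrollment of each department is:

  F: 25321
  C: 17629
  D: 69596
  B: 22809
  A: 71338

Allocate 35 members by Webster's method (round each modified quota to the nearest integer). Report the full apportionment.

Standard divisor 206693/35 ≈ 5905.514; standard quotas: F 4.288, C 2.985, D 11.785, B 3.862, A 12.080.
Rounding to the nearest integer gives F 4, C 3, D 12, B 4, A 12 — total 35, matching the house size, so no adjustment is needed.

F: 4; C: 3; D: 12; B: 4; A: 12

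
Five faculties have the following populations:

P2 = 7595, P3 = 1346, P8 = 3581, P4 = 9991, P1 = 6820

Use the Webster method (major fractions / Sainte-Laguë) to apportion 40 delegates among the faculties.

Standard divisor 29333/40 ≈ 733.325; standard quotas: P2 10.357, P3 1.835, P8 4.883, P4 13.624, P1 9.300.
Rounding to the nearest integer gives P2 10, P3 2, P8 5, P4 14, P1 9 — total 40, matching the house size, so no adjustment is needed.

P2: 10, P3: 2, P8: 5, P4: 14, P1: 9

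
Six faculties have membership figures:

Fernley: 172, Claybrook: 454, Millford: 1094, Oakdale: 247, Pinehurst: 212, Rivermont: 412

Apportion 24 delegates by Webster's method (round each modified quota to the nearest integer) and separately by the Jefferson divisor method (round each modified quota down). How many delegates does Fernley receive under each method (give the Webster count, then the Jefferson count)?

Webster: Fernley 2, Claybrook 4, Millford 10, Oakdale 2, Pinehurst 2, Rivermont 4.
Jefferson: Fernley 1, Claybrook 4, Millford 11, Oakdale 2, Pinehurst 2, Rivermont 4.
Fernley gets 2 under Webster and 1 under Jefferson.

2 and 1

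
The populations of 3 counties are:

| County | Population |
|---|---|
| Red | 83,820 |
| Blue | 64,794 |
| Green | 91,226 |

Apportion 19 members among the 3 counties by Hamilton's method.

Total 239840; standard divisor 239840/19 ≈ 12623.158.
Standard quotas: Red 6.6402, Blue 5.1329, Green 7.2269.
Lower quotas: Red 6, Blue 5, Green 7 (sum 18, leaving 1 seat).
Remainders in descending order: Red 0.6402, Green 0.2269, Blue 0.1329.
The surplus seat goes to Red.

Red 7, Blue 5, Green 7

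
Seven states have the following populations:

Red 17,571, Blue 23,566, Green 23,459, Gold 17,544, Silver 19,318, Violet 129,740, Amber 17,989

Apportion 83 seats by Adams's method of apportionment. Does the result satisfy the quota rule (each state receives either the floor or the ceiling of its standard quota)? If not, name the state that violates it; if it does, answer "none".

Standard quotas: Red 5.853, Blue 7.849, Green 7.814, Gold 5.844, Silver 6.435, Violet 43.214, Amber 5.992.
Adams allocation: Red 6, Blue 8, Green 8, Gold 6, Silver 7, Violet 42, Amber 6.
Violet has quota 43.214 (lower 43, upper 44) but receives 42 — outside the quota interval.

Violet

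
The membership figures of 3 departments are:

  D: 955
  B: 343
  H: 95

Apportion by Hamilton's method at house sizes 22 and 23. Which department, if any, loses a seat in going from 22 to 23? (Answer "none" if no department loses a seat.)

At 22 seats: D 15, B 5, H 2.
At 23 seats: D 16, B 6, H 1.
H drops from 2 to 1.

H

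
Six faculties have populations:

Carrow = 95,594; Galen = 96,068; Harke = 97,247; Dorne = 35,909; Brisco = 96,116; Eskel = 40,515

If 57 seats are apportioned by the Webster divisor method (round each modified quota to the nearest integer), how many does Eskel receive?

5

Standard divisor 461449/57 ≈ 8095.596; standard quotas: Carrow 11.808, Galen 11.867, Harke 12.012, Dorne 4.436, Brisco 11.873, Eskel 5.005.
Rounding to the nearest integer gives Carrow 12, Galen 12, Harke 12, Dorne 4, Brisco 12, Eskel 5 — total 57, matching the house size, so no adjustment is needed.
Eskel receives 5.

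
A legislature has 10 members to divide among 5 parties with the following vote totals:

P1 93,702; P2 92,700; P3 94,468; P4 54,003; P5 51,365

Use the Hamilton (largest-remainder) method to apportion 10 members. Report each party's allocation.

P1: 3, P2: 2, P3: 3, P4: 1, P5: 1

Standard divisor: 386238 ÷ 10 ≈ 38623.8.
Standard quotas: P1 2.4260, P2 2.4001, P3 2.4458, P4 1.3982, P5 1.3299.
Lower quotas: P1 2, P2 2, P3 2, P4 1, P5 1 (sum 8, leaving 2 seats).
Remainders in descending order: P3 0.4458, P1 0.4260, P2 0.4001, P4 0.3982, P5 0.3299.
The surplus seats go to P3, P1.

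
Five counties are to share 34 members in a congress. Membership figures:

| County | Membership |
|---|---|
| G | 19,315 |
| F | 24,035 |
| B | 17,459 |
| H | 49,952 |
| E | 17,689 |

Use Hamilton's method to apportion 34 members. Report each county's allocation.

G=5, F=6, B=5, H=13, E=5

The standard divisor is 128450/34 ≈ 3777.941.
Standard quotas: G 5.1126, F 6.3619, B 4.6213, H 13.2220, E 4.6822.
Lower quotas: G 5, F 6, B 4, H 13, E 4 (sum 32, leaving 2 seats).
Remainders in descending order: E 0.6822, B 0.6213, F 0.3619, H 0.2220, G 0.1126.
The surplus seats go to E, B.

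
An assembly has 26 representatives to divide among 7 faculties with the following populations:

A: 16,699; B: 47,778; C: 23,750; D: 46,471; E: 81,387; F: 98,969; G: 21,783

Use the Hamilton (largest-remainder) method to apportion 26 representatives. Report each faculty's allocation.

A 1; B 4; C 2; D 3; E 6; F 8; G 2

Standard divisor: 336837 ÷ 26 ≈ 12955.269.
Standard quotas: A 1.2890, B 3.6879, C 1.8332, D 3.5870, E 6.2822, F 7.6393, G 1.6814.
Lower quotas: A 1, B 3, C 1, D 3, E 6, F 7, G 1 (sum 22, leaving 4 seats).
Remainders in descending order: C 0.8332, B 0.6879, G 0.6814, F 0.6393, D 0.5870, A 0.2890, E 0.2822.
Largest remainders: C, B, G, F receive the extra seats.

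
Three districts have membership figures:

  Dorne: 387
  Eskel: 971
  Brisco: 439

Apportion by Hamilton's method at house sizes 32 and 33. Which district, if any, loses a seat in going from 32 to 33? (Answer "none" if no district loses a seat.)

At 32 seats: Dorne 7, Eskel 17, Brisco 8.
At 33 seats: Dorne 7, Eskel 18, Brisco 8.
No district's allocation decreased.

none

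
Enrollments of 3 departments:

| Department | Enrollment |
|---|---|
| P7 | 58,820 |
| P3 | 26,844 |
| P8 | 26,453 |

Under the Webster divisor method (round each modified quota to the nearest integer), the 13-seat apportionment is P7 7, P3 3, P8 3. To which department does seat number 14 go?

P7

Priority for the next seat is population ÷ (current seats + 0.5).
Priorities: P7 7842.667, P3 7669.714, P8 7558.000.
Highest priority: P7.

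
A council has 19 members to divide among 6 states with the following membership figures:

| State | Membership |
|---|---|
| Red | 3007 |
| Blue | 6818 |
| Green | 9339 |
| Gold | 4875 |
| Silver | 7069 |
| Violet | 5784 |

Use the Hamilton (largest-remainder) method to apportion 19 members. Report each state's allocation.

Standard divisor: 36892 ÷ 19 ≈ 1941.684.
Standard quotas: Red 1.5487, Blue 3.5114, Green 4.8097, Gold 2.5107, Silver 3.6407, Violet 2.9789.
Lower quotas: Red 1, Blue 3, Green 4, Gold 2, Silver 3, Violet 2 (sum 15, leaving 4 seats).
Remainders in descending order: Violet 0.9789, Green 0.8097, Silver 0.6407, Red 0.5487, Blue 0.5114, Gold 0.5107.
The surplus seats go to Violet, Green, Silver, Red.

Red 2, Blue 3, Green 5, Gold 2, Silver 4, Violet 3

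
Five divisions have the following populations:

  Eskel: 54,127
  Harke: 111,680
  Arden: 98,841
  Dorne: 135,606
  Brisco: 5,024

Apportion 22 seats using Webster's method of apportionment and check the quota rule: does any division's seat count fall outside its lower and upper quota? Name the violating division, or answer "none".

Standard quotas: Eskel 2.938, Harke 6.062, Arden 5.365, Dorne 7.361, Brisco 0.273.
Webster allocation: Eskel 3, Harke 6, Arden 5, Dorne 8, Brisco 0.
Every allocation lies between the lower and upper quota.

none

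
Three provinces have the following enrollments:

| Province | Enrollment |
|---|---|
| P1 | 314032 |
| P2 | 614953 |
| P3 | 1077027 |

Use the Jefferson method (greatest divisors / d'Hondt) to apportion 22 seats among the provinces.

P1 3; P2 7; P3 12

Standard divisor 2006012/22 ≈ 91182.364; standard quotas: P1 3.444, P2 6.744, P3 11.812.
Rounding down gives 3, 6, 11 = 20 seats, so the divisor must be adjusted.
With modified divisor 85300: modified quotas P1 3.682, P2 7.209, P3 12.626.
Rounding down: P1 3, P2 7, P3 12 (total 22).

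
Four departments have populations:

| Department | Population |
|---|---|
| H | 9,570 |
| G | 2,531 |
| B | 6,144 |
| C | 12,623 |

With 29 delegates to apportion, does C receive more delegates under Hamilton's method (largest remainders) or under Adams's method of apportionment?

Hamilton: H 9, G 2, B 6, C 12.
Adams: H 9, G 3, B 6, C 11.
C gets 12 under Hamilton and 11 under Adams.

Hamilton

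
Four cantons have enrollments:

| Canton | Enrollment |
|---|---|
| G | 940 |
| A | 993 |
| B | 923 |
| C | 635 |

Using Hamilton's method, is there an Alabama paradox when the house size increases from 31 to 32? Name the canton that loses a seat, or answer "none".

none

At 31 seats: G 8, A 9, B 8, C 6.
At 32 seats: G 9, A 9, B 8, C 6.
No canton's allocation decreased.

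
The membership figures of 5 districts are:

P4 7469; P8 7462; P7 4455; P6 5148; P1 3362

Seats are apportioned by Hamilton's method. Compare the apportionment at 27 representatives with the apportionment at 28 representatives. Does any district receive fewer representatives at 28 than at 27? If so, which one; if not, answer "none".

P7

At 27 seats: P4 7, P8 7, P7 5, P6 5, P1 3.
At 28 seats: P4 8, P8 8, P7 4, P6 5, P1 3.
P7 drops from 5 to 4.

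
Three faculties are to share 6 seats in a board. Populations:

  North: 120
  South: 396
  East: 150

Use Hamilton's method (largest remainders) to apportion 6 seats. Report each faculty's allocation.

North 1, South 4, East 1

Standard divisor: 666 ÷ 6 = 111.
Standard quotas: North 1.081, South 3.568, East 1.351.
Lower quotas: North 1, South 3, East 1 (sum 5, leaving 1 seat).
Remainders in descending order: South 0.568, East 0.351, North 0.081.
The surplus seat goes to South.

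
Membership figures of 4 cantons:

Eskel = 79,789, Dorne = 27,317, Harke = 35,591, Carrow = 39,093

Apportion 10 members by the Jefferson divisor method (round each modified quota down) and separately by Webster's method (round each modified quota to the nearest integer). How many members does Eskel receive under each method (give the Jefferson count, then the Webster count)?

5 and 4

Jefferson: Eskel 5, Dorne 1, Harke 2, Carrow 2.
Webster: Eskel 4, Dorne 2, Harke 2, Carrow 2.
Eskel gets 5 under Jefferson and 4 under Webster.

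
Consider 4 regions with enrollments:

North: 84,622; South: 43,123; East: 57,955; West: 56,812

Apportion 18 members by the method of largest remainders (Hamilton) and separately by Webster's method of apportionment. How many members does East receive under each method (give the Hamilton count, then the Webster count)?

5 and 4

Hamilton: North 6, South 3, East 5, West 4.
Webster: North 7, South 3, East 4, West 4.
East gets 5 under Hamilton and 4 under Webster.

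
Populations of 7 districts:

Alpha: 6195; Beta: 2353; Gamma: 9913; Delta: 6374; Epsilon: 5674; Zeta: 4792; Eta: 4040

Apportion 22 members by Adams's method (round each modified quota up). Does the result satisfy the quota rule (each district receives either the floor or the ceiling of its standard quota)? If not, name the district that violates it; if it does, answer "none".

none

Standard quotas: Alpha 3.464, Beta 1.316, Gamma 5.543, Delta 3.564, Epsilon 3.173, Zeta 2.680, Eta 2.259.
Adams allocation: Alpha 3, Beta 2, Gamma 5, Delta 4, Epsilon 3, Zeta 3, Eta 2.
Every allocation lies between the lower and upper quota.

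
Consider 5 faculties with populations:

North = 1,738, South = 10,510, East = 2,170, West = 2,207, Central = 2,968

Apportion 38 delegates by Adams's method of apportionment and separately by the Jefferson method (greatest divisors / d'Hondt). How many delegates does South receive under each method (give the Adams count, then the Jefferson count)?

Adams: North 4, South 20, East 4, West 4, Central 6.
Jefferson: North 3, South 21, East 4, West 4, Central 6.
South gets 20 under Adams and 21 under Jefferson.

20 and 21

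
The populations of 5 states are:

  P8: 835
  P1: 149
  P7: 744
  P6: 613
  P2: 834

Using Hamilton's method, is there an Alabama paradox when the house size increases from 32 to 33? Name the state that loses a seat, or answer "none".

At 32 seats: P8 8, P1 2, P7 8, P6 6, P2 8.
At 33 seats: P8 9, P1 1, P7 8, P6 6, P2 9.
P1 drops from 2 to 1.

P1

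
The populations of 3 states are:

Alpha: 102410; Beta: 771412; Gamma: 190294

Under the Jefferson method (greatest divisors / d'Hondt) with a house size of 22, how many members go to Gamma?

Standard divisor 1064116/22 ≈ 48368.909; standard quotas: Alpha 2.117, Beta 15.949, Gamma 3.934.
Rounding down gives 2, 15, 3 = 20 seats, so the divisor must be adjusted.
With modified divisor 46500: modified quotas Alpha 2.202, Beta 16.590, Gamma 4.092.
Rounding down: Alpha 2, Beta 16, Gamma 4 (total 22).
Gamma receives 4.

4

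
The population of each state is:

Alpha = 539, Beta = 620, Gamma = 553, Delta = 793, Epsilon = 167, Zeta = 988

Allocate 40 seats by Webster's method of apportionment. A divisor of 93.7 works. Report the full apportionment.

Alpha=6; Beta=7; Gamma=6; Delta=8; Epsilon=2; Zeta=11

With modified divisor 93.7: modified quotas Alpha 5.752, Beta 6.617, Gamma 5.902, Delta 8.463, Epsilon 1.782, Zeta 10.544.
Rounding to the nearest integer: Alpha 6, Beta 7, Gamma 6, Delta 8, Epsilon 2, Zeta 11 (total 40).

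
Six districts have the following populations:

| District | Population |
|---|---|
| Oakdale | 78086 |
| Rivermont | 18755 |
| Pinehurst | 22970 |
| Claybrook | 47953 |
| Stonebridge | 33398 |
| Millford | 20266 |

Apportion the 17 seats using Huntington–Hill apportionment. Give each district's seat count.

Oakdale 6; Rivermont 1; Pinehurst 2; Claybrook 4; Stonebridge 2; Millford 2

With divisor 13739: modified quotas Oakdale 5.684, Rivermont 1.365, Pinehurst 1.672, Claybrook 3.490, Stonebridge 2.431, Millford 1.475.
Geometric-mean thresholds: Oakdale √(5·6)=5.477, Rivermont √(1·2)=1.414, Pinehurst √(1·2)=1.414, Claybrook √(3·4)=3.464, Stonebridge √(2·3)=2.449, Millford √(1·2)=1.414.
Each quota rounded against its threshold gives Oakdale 6, Rivermont 1, Pinehurst 2, Claybrook 4, Stonebridge 2, Millford 2 (total 17).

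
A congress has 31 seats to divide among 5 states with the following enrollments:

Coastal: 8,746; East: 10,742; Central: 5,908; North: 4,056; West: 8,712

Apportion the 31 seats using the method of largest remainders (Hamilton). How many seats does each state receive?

Coastal 7, East 9, Central 5, North 3, West 7

Total 38164; standard divisor 38164/31 ≈ 1231.097.
Standard quotas: Coastal 7.1042, East 8.7256, Central 4.7990, North 3.2946, West 7.0766.
Lower quotas: Coastal 7, East 8, Central 4, North 3, West 7 (sum 29, leaving 2 seats).
Remainders in descending order: Central 0.7990, East 0.7256, North 0.2946, Coastal 0.1042, West 0.0766.
The surplus seats go to Central, East.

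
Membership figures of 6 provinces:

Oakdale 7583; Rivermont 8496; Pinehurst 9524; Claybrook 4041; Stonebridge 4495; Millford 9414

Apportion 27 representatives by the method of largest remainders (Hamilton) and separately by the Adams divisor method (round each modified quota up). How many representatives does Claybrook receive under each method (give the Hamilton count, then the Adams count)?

Hamilton: Oakdale 5, Rivermont 5, Pinehurst 6, Claybrook 2, Stonebridge 3, Millford 6.
Adams: Oakdale 5, Rivermont 5, Pinehurst 6, Claybrook 3, Stonebridge 3, Millford 5.
Claybrook gets 2 under Hamilton and 3 under Adams.

2 and 3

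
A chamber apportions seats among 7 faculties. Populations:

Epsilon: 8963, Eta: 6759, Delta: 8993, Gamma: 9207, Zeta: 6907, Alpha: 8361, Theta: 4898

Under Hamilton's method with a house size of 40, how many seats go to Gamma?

7

The standard divisor is 54088/40 ≈ 1352.2.
Standard quotas: Epsilon 6.6285, Eta 4.9985, Delta 6.6506, Gamma 6.8089, Zeta 5.1080, Alpha 6.1833, Theta 3.6222.
Lower quotas: Epsilon 6, Eta 4, Delta 6, Gamma 6, Zeta 5, Alpha 6, Theta 3 (sum 36, leaving 4 seats).
Remainders in descending order: Eta 0.9985, Gamma 0.8089, Delta 0.6506, Epsilon 0.6285, Theta 0.6222, Alpha 0.1833, Zeta 0.1080.
The surplus seats go to Eta, Gamma, Delta, Epsilon.
Gamma receives 7.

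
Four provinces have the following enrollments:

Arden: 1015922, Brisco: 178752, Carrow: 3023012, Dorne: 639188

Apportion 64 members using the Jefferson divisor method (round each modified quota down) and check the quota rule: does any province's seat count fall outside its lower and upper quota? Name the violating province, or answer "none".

Carrow

Standard quotas: Arden 13.387, Brisco 2.355, Carrow 39.835, Dorne 8.423.
Jefferson allocation: Arden 13, Brisco 2, Carrow 41, Dorne 8.
Carrow has quota 39.835 (lower 39, upper 40) but receives 41 — outside the quota interval.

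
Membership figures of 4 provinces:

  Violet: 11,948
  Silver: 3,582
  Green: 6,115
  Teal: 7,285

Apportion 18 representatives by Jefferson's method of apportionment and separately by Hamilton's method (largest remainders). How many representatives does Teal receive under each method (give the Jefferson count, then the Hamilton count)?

4 and 5

Jefferson: Violet 8, Silver 2, Green 4, Teal 4.
Hamilton: Violet 7, Silver 2, Green 4, Teal 5.
Teal gets 4 under Jefferson and 5 under Hamilton.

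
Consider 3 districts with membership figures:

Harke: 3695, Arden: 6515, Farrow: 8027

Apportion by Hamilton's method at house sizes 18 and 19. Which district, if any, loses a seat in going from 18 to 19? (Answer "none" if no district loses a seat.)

At 18 seats: Harke 4, Arden 6, Farrow 8.
At 19 seats: Harke 4, Arden 7, Farrow 8.
No district's allocation decreased.

none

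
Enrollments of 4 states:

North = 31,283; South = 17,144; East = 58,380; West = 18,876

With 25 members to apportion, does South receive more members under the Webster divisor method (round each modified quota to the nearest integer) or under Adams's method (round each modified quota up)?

Adams

Webster: North 6, South 3, East 12, West 4.
Adams: North 6, South 4, East 11, West 4.
South gets 3 under Webster and 4 under Adams.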